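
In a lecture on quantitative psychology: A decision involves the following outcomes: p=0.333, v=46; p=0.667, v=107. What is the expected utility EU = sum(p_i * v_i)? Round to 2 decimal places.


EU = sum(p_i * v_i)
0.333 * 46 = 15.318
0.667 * 107 = 71.369
EU = 15.318 + 71.369
= 86.69


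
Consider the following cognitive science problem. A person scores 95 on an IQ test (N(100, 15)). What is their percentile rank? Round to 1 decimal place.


z = (IQ - mean) / SD
z = (95 - 100) / 15 = -0.3333
Percentile = Phi(-0.3333) * 100
Phi(-0.3333) = 0.369454
= 36.9


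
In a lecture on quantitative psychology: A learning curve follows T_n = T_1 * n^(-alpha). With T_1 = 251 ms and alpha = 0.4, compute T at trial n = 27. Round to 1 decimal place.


T_n = 251 * 27^(-0.4)
27^(-0.4) = 0.267581
T_n = 251 * 0.267581
= 67.2 ms


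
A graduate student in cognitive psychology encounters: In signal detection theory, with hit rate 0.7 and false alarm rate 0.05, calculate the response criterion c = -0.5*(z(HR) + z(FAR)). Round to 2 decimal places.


c = -0.5 * (z(HR) + z(FAR))
z(0.7) = 0.5244
z(0.05) = -1.6449
c = -0.5 * (0.5244 + -1.6449)
= -0.5 * -1.1205
= 0.56


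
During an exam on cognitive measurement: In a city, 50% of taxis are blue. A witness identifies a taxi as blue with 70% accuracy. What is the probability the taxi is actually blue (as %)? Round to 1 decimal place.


P(blue | says blue) = P(says blue | blue)*P(blue) / [P(says blue | blue)*P(blue) + P(says blue | not blue)*P(not blue)]
Numerator = 0.7 * 0.5 = 0.35
False identification = 0.3 * 0.5 = 0.15
P = 0.35 / (0.35 + 0.15)
= 0.35 / 0.5
As percentage = 70.0


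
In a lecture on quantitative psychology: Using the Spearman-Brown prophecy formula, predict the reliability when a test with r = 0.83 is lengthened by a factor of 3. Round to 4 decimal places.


r_new = n*r / (1 + (n-1)*r)
Numerator = 3 * 0.83 = 2.49
Denominator = 1 + 2 * 0.83 = 2.66
r_new = 2.49 / 2.66
= 0.9361


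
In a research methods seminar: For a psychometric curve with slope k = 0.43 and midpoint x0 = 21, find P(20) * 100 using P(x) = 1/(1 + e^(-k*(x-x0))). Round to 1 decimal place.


P(x) = 1/(1 + e^(-0.43*(20 - 21)))
Exponent = -0.43 * -1 = 0.43
e^(0.43) = 1.537258
P = 1/(1 + 1.537258) = 0.394126
Percentage = 39.4


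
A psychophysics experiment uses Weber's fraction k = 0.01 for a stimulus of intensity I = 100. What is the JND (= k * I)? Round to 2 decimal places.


JND = k * I
JND = 0.01 * 100
= 1.00


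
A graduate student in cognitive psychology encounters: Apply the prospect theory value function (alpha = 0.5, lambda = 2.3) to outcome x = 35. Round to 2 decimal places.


Since x = 35 >= 0, use v(x) = x^0.5
35^0.5 = 5.9161
v(35) = 5.92


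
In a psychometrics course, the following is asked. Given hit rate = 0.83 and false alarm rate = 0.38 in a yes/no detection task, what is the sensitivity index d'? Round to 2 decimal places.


d' = z(HR) - z(FAR)
z(0.83) = 0.9542
z(0.38) = -0.3055
d' = 0.9542 - -0.3055
= 1.26


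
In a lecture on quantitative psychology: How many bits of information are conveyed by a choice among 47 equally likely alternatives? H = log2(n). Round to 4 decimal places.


H = log2(n)
H = log2(47)
= 5.5546


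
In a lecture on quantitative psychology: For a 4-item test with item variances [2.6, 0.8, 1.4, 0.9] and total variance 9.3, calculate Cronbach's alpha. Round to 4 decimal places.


alpha = (k/(k-1)) * (1 - sum(s_i^2)/s_total^2)
sum(item variances) = 5.7
k/(k-1) = 4/3 = 1.333333
1 - 5.7/9.3 = 1 - 0.612903 = 0.387097
alpha = 1.333333 * 0.387097
= 0.5161


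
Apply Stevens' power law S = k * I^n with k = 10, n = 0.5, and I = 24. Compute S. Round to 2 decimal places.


S = 10 * 24^0.5
24^0.5 = 4.899
S = 10 * 4.899
= 48.99


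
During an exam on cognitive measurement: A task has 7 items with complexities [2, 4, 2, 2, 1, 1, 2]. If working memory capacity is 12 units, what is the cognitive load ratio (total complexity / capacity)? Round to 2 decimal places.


Total complexity = 2 + 4 + 2 + 2 + 1 + 1 + 2 = 14
Load = total / capacity = 14 / 12
= 1.17


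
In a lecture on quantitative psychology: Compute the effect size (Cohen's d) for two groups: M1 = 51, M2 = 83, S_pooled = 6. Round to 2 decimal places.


Cohen's d = (M1 - M2) / S_pooled
= (51 - 83) / 6
= -32 / 6
= -5.33


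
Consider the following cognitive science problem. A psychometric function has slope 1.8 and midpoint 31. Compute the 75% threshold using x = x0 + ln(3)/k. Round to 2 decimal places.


At P = 0.75: 0.75 = 1/(1 + e^(-k*(x-x0)))
Solving: e^(-k*(x-x0)) = 1/3
x = x0 + ln(3)/k
ln(3) = 1.0986
x = 31 + 1.0986/1.8
= 31 + 0.6103
= 31.61


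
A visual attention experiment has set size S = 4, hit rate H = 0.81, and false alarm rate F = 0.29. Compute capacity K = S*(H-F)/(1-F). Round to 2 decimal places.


K = S * (H - F) / (1 - F)
H - F = 0.52
1 - F = 0.71
K = 4 * 0.52 / 0.71
= 2.93


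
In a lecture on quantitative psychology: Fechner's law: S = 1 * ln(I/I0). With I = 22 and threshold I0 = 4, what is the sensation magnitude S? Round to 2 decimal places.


S = 1 * ln(22/4)
I/I0 = 5.5
ln(5.5) = 1.7047
S = 1 * 1.7047
= 1.70


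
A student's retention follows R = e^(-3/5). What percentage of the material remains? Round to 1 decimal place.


R = e^(-t/S)
-t/S = -3/5 = -0.6
R = e^(-0.6) = 0.548812
Percentage = 0.548812 * 100
= 54.9


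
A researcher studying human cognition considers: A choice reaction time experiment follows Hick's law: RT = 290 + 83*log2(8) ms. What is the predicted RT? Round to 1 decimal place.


RT = 290 + 83 * log2(8)
log2(8) = 3.0
RT = 290 + 83 * 3.0
= 290 + 249.0
= 539.0 ms


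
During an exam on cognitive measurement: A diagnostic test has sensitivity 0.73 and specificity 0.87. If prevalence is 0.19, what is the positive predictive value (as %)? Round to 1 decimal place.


PPV = (sens * prev) / (sens * prev + (1-spec) * (1-prev))
Numerator = 0.73 * 0.19 = 0.1387
P(positive and no disease) = (1 - spec) * (1 - prev) = (1 - 0.87) * (1 - 0.19) = 0.1053
Denominator = 0.1387 + 0.1053 = 0.244
PPV = 0.1387 / 0.244 = 0.568443
As percentage = 56.8


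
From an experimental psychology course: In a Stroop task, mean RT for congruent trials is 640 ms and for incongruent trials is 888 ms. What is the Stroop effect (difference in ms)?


Stroop effect = RT(incongruent) - RT(congruent)
= 888 - 640
= 248 ms


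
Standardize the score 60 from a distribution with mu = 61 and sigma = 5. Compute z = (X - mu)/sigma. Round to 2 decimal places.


z = (X - mu) / sigma
= (60 - 61) / 5
= -1 / 5
= -0.20


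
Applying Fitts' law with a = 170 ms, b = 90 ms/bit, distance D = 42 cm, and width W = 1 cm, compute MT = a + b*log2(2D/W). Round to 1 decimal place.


MT = 170 + 90 * log2(2*42/1)
2D/W = 84.0
log2(84.0) = 6.3923
MT = 170 + 90 * 6.3923
= 745.3 ms


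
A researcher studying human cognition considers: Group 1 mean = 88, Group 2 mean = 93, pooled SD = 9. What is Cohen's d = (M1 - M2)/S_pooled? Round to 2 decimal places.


Cohen's d = (M1 - M2) / S_pooled
= (88 - 93) / 9
= -5 / 9
= -0.56


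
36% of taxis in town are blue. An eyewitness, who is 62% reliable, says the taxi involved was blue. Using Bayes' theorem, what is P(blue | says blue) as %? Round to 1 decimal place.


P(blue | says blue) = P(says blue | blue)*P(blue) / [P(says blue | blue)*P(blue) + P(says blue | not blue)*P(not blue)]
Numerator = 0.62 * 0.36 = 0.2232
False identification = 0.38 * 0.64 = 0.2432
P = 0.2232 / (0.2232 + 0.2432)
= 0.2232 / 0.4664
As percentage = 47.9


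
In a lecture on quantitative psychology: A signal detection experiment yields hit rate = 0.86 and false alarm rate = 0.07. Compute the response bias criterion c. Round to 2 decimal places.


c = -0.5 * (z(HR) + z(FAR))
z(0.86) = 1.0803
z(0.07) = -1.4758
c = -0.5 * (1.0803 + -1.4758)
= -0.5 * -0.3955
= 0.20


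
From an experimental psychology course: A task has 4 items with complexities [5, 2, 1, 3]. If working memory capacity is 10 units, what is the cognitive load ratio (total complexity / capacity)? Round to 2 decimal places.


Total complexity = 5 + 2 + 1 + 3 = 11
Load = total / capacity = 11 / 10
= 1.10


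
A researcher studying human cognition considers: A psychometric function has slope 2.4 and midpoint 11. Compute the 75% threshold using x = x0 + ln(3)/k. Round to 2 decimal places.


At P = 0.75: 0.75 = 1/(1 + e^(-k*(x-x0)))
Solving: e^(-k*(x-x0)) = 1/3
x = x0 + ln(3)/k
ln(3) = 1.0986
x = 11 + 1.0986/2.4
= 11 + 0.4578
= 11.46


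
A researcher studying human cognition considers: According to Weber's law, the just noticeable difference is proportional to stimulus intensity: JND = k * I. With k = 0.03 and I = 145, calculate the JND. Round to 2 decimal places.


JND = k * I
JND = 0.03 * 145
= 4.35


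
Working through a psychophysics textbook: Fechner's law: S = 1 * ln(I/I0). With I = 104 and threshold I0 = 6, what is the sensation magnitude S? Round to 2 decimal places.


S = 1 * ln(104/6)
I/I0 = 17.333333
ln(17.333333) = 2.8526
S = 1 * 2.8526
= 2.85


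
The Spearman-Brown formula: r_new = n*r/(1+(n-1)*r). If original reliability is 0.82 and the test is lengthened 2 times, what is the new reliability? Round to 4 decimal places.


r_new = n*r / (1 + (n-1)*r)
Numerator = 2 * 0.82 = 1.64
Denominator = 1 + 1 * 0.82 = 1.82
r_new = 1.64 / 1.82
= 0.9011


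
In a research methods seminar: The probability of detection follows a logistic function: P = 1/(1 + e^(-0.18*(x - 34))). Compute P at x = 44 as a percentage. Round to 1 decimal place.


P(x) = 1/(1 + e^(-0.18*(44 - 34)))
Exponent = -0.18 * 10 = -1.8
e^(-1.8) = 0.165299
P = 1/(1 + 0.165299) = 0.858149
Percentage = 85.8


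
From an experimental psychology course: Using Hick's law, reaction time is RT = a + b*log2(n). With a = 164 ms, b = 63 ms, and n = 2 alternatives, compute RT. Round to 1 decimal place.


RT = 164 + 63 * log2(2)
log2(2) = 1.0
RT = 164 + 63 * 1.0
= 164 + 63.0
= 227.0 ms


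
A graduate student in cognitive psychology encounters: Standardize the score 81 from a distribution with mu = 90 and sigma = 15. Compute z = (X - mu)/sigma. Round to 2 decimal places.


z = (X - mu) / sigma
= (81 - 90) / 15
= -9 / 15
= -0.60


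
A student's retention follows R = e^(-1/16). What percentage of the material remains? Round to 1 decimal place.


R = e^(-t/S)
-t/S = -1/16 = -0.0625
R = e^(-0.0625) = 0.939413
Percentage = 0.939413 * 100
= 93.9


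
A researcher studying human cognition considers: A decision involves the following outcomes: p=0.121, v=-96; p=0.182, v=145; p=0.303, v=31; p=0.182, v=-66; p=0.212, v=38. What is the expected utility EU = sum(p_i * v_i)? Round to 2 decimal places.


EU = sum(p_i * v_i)
0.121 * -96 = -11.616
0.182 * 145 = 26.39
0.303 * 31 = 9.393
0.182 * -66 = -12.012
0.212 * 38 = 8.056
EU = -11.616 + 26.39 + 9.393 + -12.012 + 8.056
= 20.21


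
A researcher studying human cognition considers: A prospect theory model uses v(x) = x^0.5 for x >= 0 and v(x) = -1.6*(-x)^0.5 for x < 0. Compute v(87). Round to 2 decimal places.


Since x = 87 >= 0, use v(x) = x^0.5
87^0.5 = 9.3274
v(87) = 9.33


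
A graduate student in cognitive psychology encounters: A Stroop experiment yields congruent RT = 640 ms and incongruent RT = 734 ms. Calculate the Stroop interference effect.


Stroop effect = RT(incongruent) - RT(congruent)
= 734 - 640
= 94 ms


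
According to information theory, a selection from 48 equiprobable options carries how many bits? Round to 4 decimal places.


H = log2(n)
H = log2(48)
= 5.5850


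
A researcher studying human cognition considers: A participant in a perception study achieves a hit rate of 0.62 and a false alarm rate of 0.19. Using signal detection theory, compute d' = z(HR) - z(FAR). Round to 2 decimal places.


d' = z(HR) - z(FAR)
z(0.62) = 0.3055
z(0.19) = -0.8779
d' = 0.3055 - -0.8779
= 1.18


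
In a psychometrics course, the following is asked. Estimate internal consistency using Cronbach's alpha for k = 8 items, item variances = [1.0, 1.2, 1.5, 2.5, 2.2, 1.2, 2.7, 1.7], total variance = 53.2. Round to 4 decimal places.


alpha = (k/(k-1)) * (1 - sum(s_i^2)/s_total^2)
sum(item variances) = 14.0
k/(k-1) = 8/7 = 1.142857
1 - 14.0/53.2 = 1 - 0.263158 = 0.736842
alpha = 1.142857 * 0.736842
= 0.8421


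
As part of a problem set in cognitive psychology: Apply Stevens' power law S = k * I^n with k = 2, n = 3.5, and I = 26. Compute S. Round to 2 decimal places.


S = 2 * 26^3.5
26^3.5 = 89620.367
S = 2 * 89620.367
= 179240.73


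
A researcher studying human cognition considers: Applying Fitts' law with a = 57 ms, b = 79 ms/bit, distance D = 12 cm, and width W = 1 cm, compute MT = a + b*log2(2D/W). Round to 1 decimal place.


MT = 57 + 79 * log2(2*12/1)
2D/W = 24.0
log2(24.0) = 4.585
MT = 57 + 79 * 4.585
= 419.2 ms


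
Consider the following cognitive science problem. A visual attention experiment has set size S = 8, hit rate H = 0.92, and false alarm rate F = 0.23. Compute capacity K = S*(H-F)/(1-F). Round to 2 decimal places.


K = S * (H - F) / (1 - F)
H - F = 0.69
1 - F = 0.77
K = 8 * 0.69 / 0.77
= 7.17


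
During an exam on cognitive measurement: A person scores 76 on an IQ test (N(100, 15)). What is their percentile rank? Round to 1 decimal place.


z = (IQ - mean) / SD
z = (76 - 100) / 15 = -1.6
Percentile = Phi(-1.6) * 100
Phi(-1.6) = 0.054799
= 5.5


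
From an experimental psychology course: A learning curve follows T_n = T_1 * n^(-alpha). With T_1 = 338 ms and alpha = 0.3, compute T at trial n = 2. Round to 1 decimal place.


T_n = 338 * 2^(-0.3)
2^(-0.3) = 0.812252
T_n = 338 * 0.812252
= 274.5 ms


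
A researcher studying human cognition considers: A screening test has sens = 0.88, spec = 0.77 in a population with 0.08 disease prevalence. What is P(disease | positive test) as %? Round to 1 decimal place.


PPV = (sens * prev) / (sens * prev + (1-spec) * (1-prev))
Numerator = 0.88 * 0.08 = 0.0704
P(positive and no disease) = (1 - spec) * (1 - prev) = (1 - 0.77) * (1 - 0.08) = 0.2116
Denominator = 0.0704 + 0.2116 = 0.282
PPV = 0.0704 / 0.282 = 0.249645
As percentage = 25.0


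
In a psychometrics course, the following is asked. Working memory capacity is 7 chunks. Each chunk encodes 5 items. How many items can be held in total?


Total items = chunks * items_per_chunk
= 7 * 5
= 35


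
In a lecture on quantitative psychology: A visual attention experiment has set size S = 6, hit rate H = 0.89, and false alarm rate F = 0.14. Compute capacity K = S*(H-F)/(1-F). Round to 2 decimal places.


K = S * (H - F) / (1 - F)
H - F = 0.75
1 - F = 0.86
K = 6 * 0.75 / 0.86
= 5.23


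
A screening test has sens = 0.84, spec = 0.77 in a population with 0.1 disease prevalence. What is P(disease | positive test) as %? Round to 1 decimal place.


PPV = (sens * prev) / (sens * prev + (1-spec) * (1-prev))
Numerator = 0.84 * 0.1 = 0.084
P(positive and no disease) = (1 - spec) * (1 - prev) = (1 - 0.77) * (1 - 0.1) = 0.207
Denominator = 0.084 + 0.207 = 0.291
PPV = 0.084 / 0.291 = 0.28866
As percentage = 28.9


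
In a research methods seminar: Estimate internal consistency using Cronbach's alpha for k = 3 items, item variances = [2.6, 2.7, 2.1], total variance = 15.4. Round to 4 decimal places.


alpha = (k/(k-1)) * (1 - sum(s_i^2)/s_total^2)
sum(item variances) = 7.4
k/(k-1) = 3/2 = 1.5
1 - 7.4/15.4 = 1 - 0.480519 = 0.519481
alpha = 1.5 * 0.519481
= 0.7792


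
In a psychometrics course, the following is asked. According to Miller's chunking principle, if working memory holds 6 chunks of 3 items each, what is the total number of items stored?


Total items = chunks * items_per_chunk
= 6 * 3
= 18


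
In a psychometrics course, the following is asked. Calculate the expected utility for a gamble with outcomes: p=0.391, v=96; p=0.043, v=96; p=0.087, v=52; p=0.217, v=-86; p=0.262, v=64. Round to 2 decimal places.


EU = sum(p_i * v_i)
0.391 * 96 = 37.536
0.043 * 96 = 4.128
0.087 * 52 = 4.524
0.217 * -86 = -18.662
0.262 * 64 = 16.768
EU = 37.536 + 4.128 + 4.524 + -18.662 + 16.768
= 44.29


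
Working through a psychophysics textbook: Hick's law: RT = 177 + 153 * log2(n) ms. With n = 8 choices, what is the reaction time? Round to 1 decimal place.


RT = 177 + 153 * log2(8)
log2(8) = 3.0
RT = 177 + 153 * 3.0
= 177 + 459.0
= 636.0 ms


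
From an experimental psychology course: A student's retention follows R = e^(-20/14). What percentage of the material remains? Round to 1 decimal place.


R = e^(-t/S)
-t/S = -20/14 = -1.428571
R = e^(-1.428571) = 0.239651
Percentage = 0.239651 * 100
= 24.0


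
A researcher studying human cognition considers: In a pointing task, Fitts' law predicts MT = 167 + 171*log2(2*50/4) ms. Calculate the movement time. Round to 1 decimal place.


MT = 167 + 171 * log2(2*50/4)
2D/W = 25.0
log2(25.0) = 4.6439
MT = 167 + 171 * 4.6439
= 961.1 ms


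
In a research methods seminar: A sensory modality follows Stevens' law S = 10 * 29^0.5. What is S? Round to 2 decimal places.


S = 10 * 29^0.5
29^0.5 = 5.3852
S = 10 * 5.3852
= 53.85


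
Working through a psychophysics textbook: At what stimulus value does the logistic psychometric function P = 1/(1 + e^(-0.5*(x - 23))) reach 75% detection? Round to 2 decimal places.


At P = 0.75: 0.75 = 1/(1 + e^(-k*(x-x0)))
Solving: e^(-k*(x-x0)) = 1/3
x = x0 + ln(3)/k
ln(3) = 1.0986
x = 23 + 1.0986/0.5
= 23 + 2.1972
= 25.20


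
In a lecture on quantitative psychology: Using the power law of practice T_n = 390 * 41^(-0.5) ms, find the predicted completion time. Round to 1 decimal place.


T_n = 390 * 41^(-0.5)
41^(-0.5) = 0.156174
T_n = 390 * 0.156174
= 60.9 ms


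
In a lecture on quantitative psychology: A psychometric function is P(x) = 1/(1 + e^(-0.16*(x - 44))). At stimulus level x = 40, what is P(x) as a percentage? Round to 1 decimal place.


P(x) = 1/(1 + e^(-0.16*(40 - 44)))
Exponent = -0.16 * -4 = 0.64
e^(0.64) = 1.896481
P = 1/(1 + 1.896481) = 0.345247
Percentage = 34.5


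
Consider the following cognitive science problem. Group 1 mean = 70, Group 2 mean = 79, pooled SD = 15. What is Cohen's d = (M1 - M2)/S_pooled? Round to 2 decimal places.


Cohen's d = (M1 - M2) / S_pooled
= (70 - 79) / 15
= -9 / 15
= -0.60


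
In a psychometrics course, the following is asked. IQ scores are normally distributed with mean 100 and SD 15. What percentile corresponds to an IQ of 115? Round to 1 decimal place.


z = (IQ - mean) / SD
z = (115 - 100) / 15 = 1.0
Percentile = Phi(1.0) * 100
Phi(1.0) = 0.841345
= 84.1


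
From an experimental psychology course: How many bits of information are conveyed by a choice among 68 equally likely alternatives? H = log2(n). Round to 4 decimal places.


H = log2(n)
H = log2(68)
= 6.0875


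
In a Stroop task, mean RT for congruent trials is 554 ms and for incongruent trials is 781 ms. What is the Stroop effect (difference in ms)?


Stroop effect = RT(incongruent) - RT(congruent)
= 781 - 554
= 227 ms


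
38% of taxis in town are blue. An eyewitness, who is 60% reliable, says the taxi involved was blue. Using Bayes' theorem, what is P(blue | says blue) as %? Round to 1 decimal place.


P(blue | says blue) = P(says blue | blue)*P(blue) / [P(says blue | blue)*P(blue) + P(says blue | not blue)*P(not blue)]
Numerator = 0.6 * 0.38 = 0.228
False identification = 0.4 * 0.62 = 0.248
P = 0.228 / (0.228 + 0.248)
= 0.228 / 0.476
As percentage = 47.9


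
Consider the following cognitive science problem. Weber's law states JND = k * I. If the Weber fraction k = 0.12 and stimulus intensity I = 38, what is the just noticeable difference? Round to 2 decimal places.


JND = k * I
JND = 0.12 * 38
= 4.56


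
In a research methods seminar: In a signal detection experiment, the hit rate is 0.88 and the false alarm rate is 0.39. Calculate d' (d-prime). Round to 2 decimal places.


d' = z(HR) - z(FAR)
z(0.88) = 1.175
z(0.39) = -0.2793
d' = 1.175 - -0.2793
= 1.45


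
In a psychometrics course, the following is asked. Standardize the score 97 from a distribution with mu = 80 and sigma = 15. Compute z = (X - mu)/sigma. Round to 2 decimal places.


z = (X - mu) / sigma
= (97 - 80) / 15
= 17 / 15
= 1.13


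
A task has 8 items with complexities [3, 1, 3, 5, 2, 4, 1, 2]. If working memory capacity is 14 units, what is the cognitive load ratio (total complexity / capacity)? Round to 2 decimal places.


Total complexity = 3 + 1 + 3 + 5 + 2 + 4 + 1 + 2 = 21
Load = total / capacity = 21 / 14
= 1.50


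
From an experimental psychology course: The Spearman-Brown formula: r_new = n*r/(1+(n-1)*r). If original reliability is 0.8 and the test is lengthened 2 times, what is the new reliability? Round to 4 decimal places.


r_new = n*r / (1 + (n-1)*r)
Numerator = 2 * 0.8 = 1.6
Denominator = 1 + 1 * 0.8 = 1.8
r_new = 1.6 / 1.8
= 0.8889


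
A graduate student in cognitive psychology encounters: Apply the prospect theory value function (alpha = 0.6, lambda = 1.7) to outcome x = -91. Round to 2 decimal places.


Since x = -91 < 0, use v(x) = -lambda*(-x)^alpha
(-x) = 91
91^0.6 = 14.977
v(-91) = -1.7 * 14.977
= -25.46


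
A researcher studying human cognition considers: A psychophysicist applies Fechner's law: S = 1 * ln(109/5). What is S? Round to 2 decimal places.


S = 1 * ln(109/5)
I/I0 = 21.8
ln(21.8) = 3.0819
S = 1 * 3.0819
= 3.08


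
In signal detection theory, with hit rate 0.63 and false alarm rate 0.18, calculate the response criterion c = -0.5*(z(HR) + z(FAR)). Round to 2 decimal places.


c = -0.5 * (z(HR) + z(FAR))
z(0.63) = 0.3319
z(0.18) = -0.9154
c = -0.5 * (0.3319 + -0.9154)
= -0.5 * -0.5835
= 0.29


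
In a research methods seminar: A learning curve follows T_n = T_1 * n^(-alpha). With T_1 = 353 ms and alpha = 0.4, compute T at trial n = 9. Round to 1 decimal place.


T_n = 353 * 9^(-0.4)
9^(-0.4) = 0.415244
T_n = 353 * 0.415244
= 146.6 ms


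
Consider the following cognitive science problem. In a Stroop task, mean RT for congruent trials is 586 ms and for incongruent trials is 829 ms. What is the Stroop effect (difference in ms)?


Stroop effect = RT(incongruent) - RT(congruent)
= 829 - 586
= 243 ms


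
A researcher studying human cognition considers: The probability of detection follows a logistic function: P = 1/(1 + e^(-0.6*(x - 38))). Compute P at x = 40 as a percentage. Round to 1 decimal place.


P(x) = 1/(1 + e^(-0.6*(40 - 38)))
Exponent = -0.6 * 2 = -1.2
e^(-1.2) = 0.301194
P = 1/(1 + 0.301194) = 0.768525
Percentage = 76.9


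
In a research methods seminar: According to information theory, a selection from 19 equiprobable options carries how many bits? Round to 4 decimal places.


H = log2(n)
H = log2(19)
= 4.2479


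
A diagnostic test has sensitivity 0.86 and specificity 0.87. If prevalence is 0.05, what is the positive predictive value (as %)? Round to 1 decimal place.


PPV = (sens * prev) / (sens * prev + (1-spec) * (1-prev))
Numerator = 0.86 * 0.05 = 0.043
P(positive and no disease) = (1 - spec) * (1 - prev) = (1 - 0.87) * (1 - 0.05) = 0.1235
Denominator = 0.043 + 0.1235 = 0.1665
PPV = 0.043 / 0.1665 = 0.258258
As percentage = 25.8


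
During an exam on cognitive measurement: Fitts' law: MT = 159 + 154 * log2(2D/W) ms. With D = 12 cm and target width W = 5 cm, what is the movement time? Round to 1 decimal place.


MT = 159 + 154 * log2(2*12/5)
2D/W = 4.8
log2(4.8) = 2.263
MT = 159 + 154 * 2.263
= 507.5 ms


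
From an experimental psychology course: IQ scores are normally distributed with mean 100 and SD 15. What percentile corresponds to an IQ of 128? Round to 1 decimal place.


z = (IQ - mean) / SD
z = (128 - 100) / 15 = 1.8667
Percentile = Phi(1.8667) * 100
Phi(1.8667) = 0.969028
= 96.9


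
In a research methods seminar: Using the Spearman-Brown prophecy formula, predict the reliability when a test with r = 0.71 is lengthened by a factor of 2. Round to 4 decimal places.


r_new = n*r / (1 + (n-1)*r)
Numerator = 2 * 0.71 = 1.42
Denominator = 1 + 1 * 0.71 = 1.71
r_new = 1.42 / 1.71
= 0.8304


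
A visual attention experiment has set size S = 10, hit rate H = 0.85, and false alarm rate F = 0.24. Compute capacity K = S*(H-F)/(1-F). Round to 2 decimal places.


K = S * (H - F) / (1 - F)
H - F = 0.61
1 - F = 0.76
K = 10 * 0.61 / 0.76
= 8.03


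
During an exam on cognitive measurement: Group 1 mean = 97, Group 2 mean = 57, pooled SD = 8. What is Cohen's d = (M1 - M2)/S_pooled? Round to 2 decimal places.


Cohen's d = (M1 - M2) / S_pooled
= (97 - 57) / 8
= 40 / 8
= 5.00


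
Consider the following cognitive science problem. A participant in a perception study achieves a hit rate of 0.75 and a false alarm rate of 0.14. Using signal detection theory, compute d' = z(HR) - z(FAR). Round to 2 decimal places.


d' = z(HR) - z(FAR)
z(0.75) = 0.6745
z(0.14) = -1.0803
d' = 0.6745 - -1.0803
= 1.75


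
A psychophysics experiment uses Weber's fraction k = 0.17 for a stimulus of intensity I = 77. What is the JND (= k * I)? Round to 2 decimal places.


JND = k * I
JND = 0.17 * 77
= 13.09


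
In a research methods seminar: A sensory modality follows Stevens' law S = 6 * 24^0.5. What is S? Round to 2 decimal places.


S = 6 * 24^0.5
24^0.5 = 4.899
S = 6 * 4.899
= 29.39


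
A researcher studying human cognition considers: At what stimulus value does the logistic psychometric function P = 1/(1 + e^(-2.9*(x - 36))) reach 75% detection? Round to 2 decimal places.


At P = 0.75: 0.75 = 1/(1 + e^(-k*(x-x0)))
Solving: e^(-k*(x-x0)) = 1/3
x = x0 + ln(3)/k
ln(3) = 1.0986
x = 36 + 1.0986/2.9
= 36 + 0.3788
= 36.38


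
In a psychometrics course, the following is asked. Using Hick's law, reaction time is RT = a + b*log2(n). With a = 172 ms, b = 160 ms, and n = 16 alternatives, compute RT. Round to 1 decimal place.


RT = 172 + 160 * log2(16)
log2(16) = 4.0
RT = 172 + 160 * 4.0
= 172 + 640.0
= 812.0 ms


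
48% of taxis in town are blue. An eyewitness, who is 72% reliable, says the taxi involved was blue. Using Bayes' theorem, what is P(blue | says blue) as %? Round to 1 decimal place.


P(blue | says blue) = P(says blue | blue)*P(blue) / [P(says blue | blue)*P(blue) + P(says blue | not blue)*P(not blue)]
Numerator = 0.72 * 0.48 = 0.3456
False identification = 0.28 * 0.52 = 0.1456
P = 0.3456 / (0.3456 + 0.1456)
= 0.3456 / 0.4912
As percentage = 70.4


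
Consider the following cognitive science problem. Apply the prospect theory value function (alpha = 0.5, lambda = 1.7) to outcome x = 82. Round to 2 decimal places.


Since x = 82 >= 0, use v(x) = x^0.5
82^0.5 = 9.0554
v(82) = 9.06


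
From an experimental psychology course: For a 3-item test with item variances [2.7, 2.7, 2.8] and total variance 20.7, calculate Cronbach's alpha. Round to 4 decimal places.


alpha = (k/(k-1)) * (1 - sum(s_i^2)/s_total^2)
sum(item variances) = 8.2
k/(k-1) = 3/2 = 1.5
1 - 8.2/20.7 = 1 - 0.396135 = 0.603865
alpha = 1.5 * 0.603865
= 0.9058


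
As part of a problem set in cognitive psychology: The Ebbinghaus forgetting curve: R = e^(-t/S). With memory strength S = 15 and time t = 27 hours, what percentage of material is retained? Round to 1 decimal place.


R = e^(-t/S)
-t/S = -27/15 = -1.8
R = e^(-1.8) = 0.165299
Percentage = 0.165299 * 100
= 16.5


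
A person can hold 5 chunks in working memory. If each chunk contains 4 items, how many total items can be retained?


Total items = chunks * items_per_chunk
= 5 * 4
= 20


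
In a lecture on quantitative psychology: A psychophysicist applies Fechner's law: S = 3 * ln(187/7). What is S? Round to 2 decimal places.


S = 3 * ln(187/7)
I/I0 = 26.714286
ln(26.714286) = 3.2852
S = 3 * 3.2852
= 9.86


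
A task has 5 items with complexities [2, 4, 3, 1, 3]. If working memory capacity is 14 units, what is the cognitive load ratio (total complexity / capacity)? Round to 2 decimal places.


Total complexity = 2 + 4 + 3 + 1 + 3 = 13
Load = total / capacity = 13 / 14
= 0.93


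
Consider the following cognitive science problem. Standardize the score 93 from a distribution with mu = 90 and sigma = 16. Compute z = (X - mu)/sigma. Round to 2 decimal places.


z = (X - mu) / sigma
= (93 - 90) / 16
= 3 / 16
= 0.19


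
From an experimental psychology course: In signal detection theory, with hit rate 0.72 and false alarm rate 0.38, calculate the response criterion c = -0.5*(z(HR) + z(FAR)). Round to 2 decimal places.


c = -0.5 * (z(HR) + z(FAR))
z(0.72) = 0.5828
z(0.38) = -0.3055
c = -0.5 * (0.5828 + -0.3055)
= -0.5 * 0.2773
= -0.14


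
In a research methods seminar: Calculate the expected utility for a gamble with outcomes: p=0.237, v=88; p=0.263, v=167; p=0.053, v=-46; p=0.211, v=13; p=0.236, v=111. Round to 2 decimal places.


EU = sum(p_i * v_i)
0.237 * 88 = 20.856
0.263 * 167 = 43.921
0.053 * -46 = -2.438
0.211 * 13 = 2.743
0.236 * 111 = 26.196
EU = 20.856 + 43.921 + -2.438 + 2.743 + 26.196
= 91.28


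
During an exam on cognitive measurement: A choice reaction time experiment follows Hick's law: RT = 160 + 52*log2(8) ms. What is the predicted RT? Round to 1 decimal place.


RT = 160 + 52 * log2(8)
log2(8) = 3.0
RT = 160 + 52 * 3.0
= 160 + 156.0
= 316.0 ms


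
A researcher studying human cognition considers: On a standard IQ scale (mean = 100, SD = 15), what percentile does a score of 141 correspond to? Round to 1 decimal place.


z = (IQ - mean) / SD
z = (141 - 100) / 15 = 2.7333
Percentile = Phi(2.7333) * 100
Phi(2.7333) = 0.996865
= 99.7


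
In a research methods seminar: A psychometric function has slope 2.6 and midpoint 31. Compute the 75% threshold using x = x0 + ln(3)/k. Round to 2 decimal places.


At P = 0.75: 0.75 = 1/(1 + e^(-k*(x-x0)))
Solving: e^(-k*(x-x0)) = 1/3
x = x0 + ln(3)/k
ln(3) = 1.0986
x = 31 + 1.0986/2.6
= 31 + 0.4225
= 31.42


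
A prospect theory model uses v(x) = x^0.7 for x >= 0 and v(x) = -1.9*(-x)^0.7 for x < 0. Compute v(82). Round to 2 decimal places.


Since x = 82 >= 0, use v(x) = x^0.7
82^0.7 = 21.861
v(82) = 21.86


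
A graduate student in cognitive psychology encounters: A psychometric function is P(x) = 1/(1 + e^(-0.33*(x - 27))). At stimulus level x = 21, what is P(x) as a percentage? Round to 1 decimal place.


P(x) = 1/(1 + e^(-0.33*(21 - 27)))
Exponent = -0.33 * -6 = 1.98
e^(1.98) = 7.242743
P = 1/(1 + 7.242743) = 0.121319
Percentage = 12.1


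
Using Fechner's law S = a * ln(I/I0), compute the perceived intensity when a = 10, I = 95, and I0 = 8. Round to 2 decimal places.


S = 10 * ln(95/8)
I/I0 = 11.875
ln(11.875) = 2.4744
S = 10 * 2.4744
= 24.74


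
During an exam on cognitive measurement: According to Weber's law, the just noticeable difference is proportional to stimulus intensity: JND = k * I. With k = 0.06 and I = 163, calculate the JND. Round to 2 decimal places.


JND = k * I
JND = 0.06 * 163
= 9.78


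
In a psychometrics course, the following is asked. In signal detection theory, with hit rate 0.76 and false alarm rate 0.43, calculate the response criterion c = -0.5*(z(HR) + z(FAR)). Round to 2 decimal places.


c = -0.5 * (z(HR) + z(FAR))
z(0.76) = 0.7063
z(0.43) = -0.1764
c = -0.5 * (0.7063 + -0.1764)
= -0.5 * 0.5299
= -0.26


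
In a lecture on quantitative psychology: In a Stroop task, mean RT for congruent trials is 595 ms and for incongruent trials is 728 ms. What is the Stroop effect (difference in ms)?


Stroop effect = RT(incongruent) - RT(congruent)
= 728 - 595
= 133 ms


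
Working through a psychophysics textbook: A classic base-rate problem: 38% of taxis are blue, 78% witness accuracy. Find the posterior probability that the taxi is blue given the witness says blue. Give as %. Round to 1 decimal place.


P(blue | says blue) = P(says blue | blue)*P(blue) / [P(says blue | blue)*P(blue) + P(says blue | not blue)*P(not blue)]
Numerator = 0.78 * 0.38 = 0.2964
False identification = 0.22 * 0.62 = 0.1364
P = 0.2964 / (0.2964 + 0.1364)
= 0.2964 / 0.4328
As percentage = 68.5


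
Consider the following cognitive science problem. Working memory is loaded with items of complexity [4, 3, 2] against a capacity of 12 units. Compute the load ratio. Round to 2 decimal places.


Total complexity = 4 + 3 + 2 = 9
Load = total / capacity = 9 / 12
= 0.75


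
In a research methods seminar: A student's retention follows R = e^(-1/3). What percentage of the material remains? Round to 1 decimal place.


R = e^(-t/S)
-t/S = -1/3 = -0.333333
R = e^(-0.333333) = 0.716532
Percentage = 0.716532 * 100
= 71.7


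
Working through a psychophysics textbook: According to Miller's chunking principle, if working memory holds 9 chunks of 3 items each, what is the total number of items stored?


Total items = chunks * items_per_chunk
= 9 * 3
= 27


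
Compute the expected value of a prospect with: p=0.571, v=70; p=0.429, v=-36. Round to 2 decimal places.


EU = sum(p_i * v_i)
0.571 * 70 = 39.97
0.429 * -36 = -15.444
EU = 39.97 + -15.444
= 24.53


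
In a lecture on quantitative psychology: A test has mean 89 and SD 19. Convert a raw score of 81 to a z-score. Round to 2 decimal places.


z = (X - mu) / sigma
= (81 - 89) / 19
= -8 / 19
= -0.42


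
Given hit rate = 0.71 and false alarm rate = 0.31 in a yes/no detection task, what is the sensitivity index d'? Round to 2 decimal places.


d' = z(HR) - z(FAR)
z(0.71) = 0.5534
z(0.31) = -0.4959
d' = 0.5534 - -0.4959
= 1.05


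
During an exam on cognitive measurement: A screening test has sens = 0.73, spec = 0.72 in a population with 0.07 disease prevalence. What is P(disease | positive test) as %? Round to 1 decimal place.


PPV = (sens * prev) / (sens * prev + (1-spec) * (1-prev))
Numerator = 0.73 * 0.07 = 0.0511
P(positive and no disease) = (1 - spec) * (1 - prev) = (1 - 0.72) * (1 - 0.07) = 0.2604
Denominator = 0.0511 + 0.2604 = 0.3115
PPV = 0.0511 / 0.3115 = 0.164045
As percentage = 16.4


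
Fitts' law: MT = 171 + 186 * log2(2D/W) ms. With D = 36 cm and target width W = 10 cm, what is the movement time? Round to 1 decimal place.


MT = 171 + 186 * log2(2*36/10)
2D/W = 7.2
log2(7.2) = 2.848
MT = 171 + 186 * 2.848
= 700.7 ms


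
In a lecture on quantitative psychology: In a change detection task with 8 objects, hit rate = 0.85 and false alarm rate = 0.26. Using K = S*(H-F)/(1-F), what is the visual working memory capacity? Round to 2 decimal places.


K = S * (H - F) / (1 - F)
H - F = 0.59
1 - F = 0.74
K = 8 * 0.59 / 0.74
= 6.38


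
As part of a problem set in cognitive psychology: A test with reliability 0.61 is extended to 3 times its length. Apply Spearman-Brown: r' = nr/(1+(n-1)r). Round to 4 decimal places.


r_new = n*r / (1 + (n-1)*r)
Numerator = 3 * 0.61 = 1.83
Denominator = 1 + 2 * 0.61 = 2.22
r_new = 1.83 / 2.22
= 0.8243


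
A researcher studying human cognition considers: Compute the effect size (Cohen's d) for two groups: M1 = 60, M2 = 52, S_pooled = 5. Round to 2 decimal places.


Cohen's d = (M1 - M2) / S_pooled
= (60 - 52) / 5
= 8 / 5
= 1.60


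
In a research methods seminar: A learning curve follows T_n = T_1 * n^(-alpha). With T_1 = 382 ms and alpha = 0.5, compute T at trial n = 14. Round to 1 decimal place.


T_n = 382 * 14^(-0.5)
14^(-0.5) = 0.267261
T_n = 382 * 0.267261
= 102.1 ms


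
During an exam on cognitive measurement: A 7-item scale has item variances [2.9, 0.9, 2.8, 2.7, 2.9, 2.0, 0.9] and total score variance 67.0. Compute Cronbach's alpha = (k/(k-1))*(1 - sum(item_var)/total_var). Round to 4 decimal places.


alpha = (k/(k-1)) * (1 - sum(s_i^2)/s_total^2)
sum(item variances) = 15.1
k/(k-1) = 7/6 = 1.166667
1 - 15.1/67.0 = 1 - 0.225373 = 0.774627
alpha = 1.166667 * 0.774627
= 0.9037


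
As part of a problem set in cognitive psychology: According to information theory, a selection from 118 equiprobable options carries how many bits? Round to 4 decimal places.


H = log2(n)
H = log2(118)
= 6.8826


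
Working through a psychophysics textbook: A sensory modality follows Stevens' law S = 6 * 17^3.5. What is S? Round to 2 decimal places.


S = 6 * 17^3.5
17^3.5 = 20256.8179
S = 6 * 20256.8179
= 121540.91


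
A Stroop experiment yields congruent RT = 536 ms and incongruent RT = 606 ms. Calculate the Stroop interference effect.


Stroop effect = RT(incongruent) - RT(congruent)
= 606 - 536
= 70 ms


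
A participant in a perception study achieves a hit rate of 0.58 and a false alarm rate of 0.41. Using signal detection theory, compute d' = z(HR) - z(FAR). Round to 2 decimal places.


d' = z(HR) - z(FAR)
z(0.58) = 0.2019
z(0.41) = -0.2275
d' = 0.2019 - -0.2275
= 0.43


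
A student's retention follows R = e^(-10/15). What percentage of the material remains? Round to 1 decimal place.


R = e^(-t/S)
-t/S = -10/15 = -0.666667
R = e^(-0.666667) = 0.513417
Percentage = 0.513417 * 100
= 51.3


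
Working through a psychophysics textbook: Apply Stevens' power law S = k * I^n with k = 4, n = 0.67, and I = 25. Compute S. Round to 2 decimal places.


S = 4 * 25^0.67
25^0.67 = 8.6421
S = 4 * 8.6421
= 34.57


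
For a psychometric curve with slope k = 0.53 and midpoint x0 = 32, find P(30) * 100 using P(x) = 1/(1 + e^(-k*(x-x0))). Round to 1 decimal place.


P(x) = 1/(1 + e^(-0.53*(30 - 32)))
Exponent = -0.53 * -2 = 1.06
e^(1.06) = 2.886371
P = 1/(1 + 2.886371) = 0.257309
Percentage = 25.7


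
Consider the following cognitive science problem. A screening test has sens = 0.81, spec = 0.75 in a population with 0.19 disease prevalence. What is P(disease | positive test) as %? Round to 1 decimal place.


PPV = (sens * prev) / (sens * prev + (1-spec) * (1-prev))
Numerator = 0.81 * 0.19 = 0.1539
P(positive and no disease) = (1 - spec) * (1 - prev) = (1 - 0.75) * (1 - 0.19) = 0.2025
Denominator = 0.1539 + 0.2025 = 0.3564
PPV = 0.1539 / 0.3564 = 0.431818
As percentage = 43.2


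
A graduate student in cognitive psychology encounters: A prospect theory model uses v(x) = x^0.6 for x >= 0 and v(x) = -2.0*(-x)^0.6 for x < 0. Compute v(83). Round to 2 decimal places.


Since x = 83 >= 0, use v(x) = x^0.6
83^0.6 = 14.1725
v(83) = 14.17


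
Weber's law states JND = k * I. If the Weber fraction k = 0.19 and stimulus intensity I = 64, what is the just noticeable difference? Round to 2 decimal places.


JND = k * I
JND = 0.19 * 64
= 12.16


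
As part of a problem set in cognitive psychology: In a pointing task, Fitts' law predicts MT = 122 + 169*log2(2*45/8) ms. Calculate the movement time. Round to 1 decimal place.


MT = 122 + 169 * log2(2*45/8)
2D/W = 11.25
log2(11.25) = 3.4919
MT = 122 + 169 * 3.4919
= 712.1 ms


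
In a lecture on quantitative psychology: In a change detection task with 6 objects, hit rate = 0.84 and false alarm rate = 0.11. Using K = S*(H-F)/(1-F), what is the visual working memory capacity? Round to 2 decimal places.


K = S * (H - F) / (1 - F)
H - F = 0.73
1 - F = 0.89
K = 6 * 0.73 / 0.89
= 4.92


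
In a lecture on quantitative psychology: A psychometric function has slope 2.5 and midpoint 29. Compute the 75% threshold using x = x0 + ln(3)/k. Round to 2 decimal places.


At P = 0.75: 0.75 = 1/(1 + e^(-k*(x-x0)))
Solving: e^(-k*(x-x0)) = 1/3
x = x0 + ln(3)/k
ln(3) = 1.0986
x = 29 + 1.0986/2.5
= 29 + 0.4394
= 29.44


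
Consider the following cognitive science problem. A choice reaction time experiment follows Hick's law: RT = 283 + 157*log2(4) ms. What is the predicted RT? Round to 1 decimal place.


RT = 283 + 157 * log2(4)
log2(4) = 2.0
RT = 283 + 157 * 2.0
= 283 + 314.0
= 597.0 ms


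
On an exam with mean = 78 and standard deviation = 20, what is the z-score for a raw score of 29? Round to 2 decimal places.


z = (X - mu) / sigma
= (29 - 78) / 20
= -49 / 20
= -2.45


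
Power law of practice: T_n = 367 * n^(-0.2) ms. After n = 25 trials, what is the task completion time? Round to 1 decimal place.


T_n = 367 * 25^(-0.2)
25^(-0.2) = 0.525306
T_n = 367 * 0.525306
= 192.8 ms
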